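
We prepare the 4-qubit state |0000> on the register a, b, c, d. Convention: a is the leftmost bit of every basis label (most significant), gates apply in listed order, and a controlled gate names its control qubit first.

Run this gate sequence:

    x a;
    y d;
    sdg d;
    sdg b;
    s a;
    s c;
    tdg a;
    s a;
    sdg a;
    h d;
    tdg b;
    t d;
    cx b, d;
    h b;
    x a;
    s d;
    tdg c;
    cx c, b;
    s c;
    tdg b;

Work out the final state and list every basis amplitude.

The final amplitudes are exp(I*pi/4)/2 on |0000>, 1/2 on |0001>, 1/2 on |0100>, -exp(3*I*pi/4)/2 on |0101>, and 0 on every other basis state. Key observation: the block from step 8 through step 9 cancels to the identity and can be dropped.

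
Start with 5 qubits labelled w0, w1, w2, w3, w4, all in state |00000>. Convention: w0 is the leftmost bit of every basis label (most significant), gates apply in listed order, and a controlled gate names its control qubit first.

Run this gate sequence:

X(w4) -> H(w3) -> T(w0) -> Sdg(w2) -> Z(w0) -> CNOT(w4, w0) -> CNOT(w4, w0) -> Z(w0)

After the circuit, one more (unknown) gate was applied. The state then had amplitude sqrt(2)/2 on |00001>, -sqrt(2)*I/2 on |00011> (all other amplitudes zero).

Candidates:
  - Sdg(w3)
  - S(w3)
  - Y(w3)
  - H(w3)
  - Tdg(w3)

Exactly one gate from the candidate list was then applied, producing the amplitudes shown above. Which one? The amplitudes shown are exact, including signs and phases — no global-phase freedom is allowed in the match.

The unique candidate consistent with the amplitudes is Sdg(w3).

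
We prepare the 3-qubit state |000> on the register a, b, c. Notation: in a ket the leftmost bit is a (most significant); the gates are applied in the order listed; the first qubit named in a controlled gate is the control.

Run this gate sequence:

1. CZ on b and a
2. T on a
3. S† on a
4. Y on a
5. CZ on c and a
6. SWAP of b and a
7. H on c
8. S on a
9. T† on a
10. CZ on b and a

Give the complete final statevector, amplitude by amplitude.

The resulting statevector has amplitude sqrt(2)*I/2 on |010>, sqrt(2)*I/2 on |011>, and 0 on every other basis state.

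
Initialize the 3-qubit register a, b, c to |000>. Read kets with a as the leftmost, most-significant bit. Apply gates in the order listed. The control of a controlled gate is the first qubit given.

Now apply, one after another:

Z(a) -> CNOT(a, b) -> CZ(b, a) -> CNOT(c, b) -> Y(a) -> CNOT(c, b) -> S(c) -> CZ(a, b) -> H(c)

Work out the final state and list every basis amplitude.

The resulting statevector has amplitude sqrt(2)*I/2 on |100>, sqrt(2)*I/2 on |101>, and 0 on every other basis state.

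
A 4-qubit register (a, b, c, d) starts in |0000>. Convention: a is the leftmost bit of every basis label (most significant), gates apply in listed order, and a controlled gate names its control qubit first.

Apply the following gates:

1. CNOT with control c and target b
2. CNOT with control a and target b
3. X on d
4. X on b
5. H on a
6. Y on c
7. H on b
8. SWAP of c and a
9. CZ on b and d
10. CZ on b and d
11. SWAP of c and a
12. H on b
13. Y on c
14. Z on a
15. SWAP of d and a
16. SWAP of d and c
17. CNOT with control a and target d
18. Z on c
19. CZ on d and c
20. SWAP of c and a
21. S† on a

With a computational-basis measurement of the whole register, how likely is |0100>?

Outcome |0100> occurs with probability 0. Key observation: the block from step 6 through step 13 cancels to the identity and can be dropped.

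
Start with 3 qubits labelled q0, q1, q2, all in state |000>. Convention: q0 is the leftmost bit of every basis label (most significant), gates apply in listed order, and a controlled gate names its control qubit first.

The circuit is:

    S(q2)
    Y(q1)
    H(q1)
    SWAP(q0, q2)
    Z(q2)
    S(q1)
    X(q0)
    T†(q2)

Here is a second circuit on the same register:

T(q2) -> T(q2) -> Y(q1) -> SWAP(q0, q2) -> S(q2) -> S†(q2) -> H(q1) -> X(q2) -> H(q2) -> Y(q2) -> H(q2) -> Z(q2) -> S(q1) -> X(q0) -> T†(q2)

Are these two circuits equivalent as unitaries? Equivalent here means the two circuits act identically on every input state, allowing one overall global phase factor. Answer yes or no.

No, they are not equivalent — no single phase factor reconciles the two unitaries.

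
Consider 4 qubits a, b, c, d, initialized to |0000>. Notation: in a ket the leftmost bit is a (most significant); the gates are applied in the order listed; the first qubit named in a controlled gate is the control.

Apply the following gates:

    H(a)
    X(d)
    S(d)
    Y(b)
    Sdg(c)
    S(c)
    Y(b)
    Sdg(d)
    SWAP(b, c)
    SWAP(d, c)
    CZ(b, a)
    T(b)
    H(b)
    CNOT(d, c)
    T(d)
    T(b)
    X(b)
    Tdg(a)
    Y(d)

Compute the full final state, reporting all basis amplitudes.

The resulting statevector has amplitude exp(3*I*pi/4)/2 on |0011>, I/2 on |0111>, I/2 on |1011>, exp(I*pi/4)/2 on |1111>, and 0 on every other basis state. Key observation: gates 3-8 undo each other exactly, leaving only the rest of the circuit to track.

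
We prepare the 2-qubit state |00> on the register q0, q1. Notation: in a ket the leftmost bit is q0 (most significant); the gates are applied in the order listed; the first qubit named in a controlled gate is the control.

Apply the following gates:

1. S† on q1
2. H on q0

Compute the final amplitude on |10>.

|10> carries amplitude sqrt(2)/2 in the final state.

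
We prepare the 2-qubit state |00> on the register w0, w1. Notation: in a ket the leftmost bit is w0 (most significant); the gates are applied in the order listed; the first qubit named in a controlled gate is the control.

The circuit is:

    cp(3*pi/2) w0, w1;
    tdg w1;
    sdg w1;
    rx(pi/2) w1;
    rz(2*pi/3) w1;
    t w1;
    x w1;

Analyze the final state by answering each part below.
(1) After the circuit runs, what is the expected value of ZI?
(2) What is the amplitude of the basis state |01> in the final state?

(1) The expectation value of ZI is 1.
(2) |01> carries amplitude -sqrt(2)*exp(2*I*pi/3)/2 in the final state.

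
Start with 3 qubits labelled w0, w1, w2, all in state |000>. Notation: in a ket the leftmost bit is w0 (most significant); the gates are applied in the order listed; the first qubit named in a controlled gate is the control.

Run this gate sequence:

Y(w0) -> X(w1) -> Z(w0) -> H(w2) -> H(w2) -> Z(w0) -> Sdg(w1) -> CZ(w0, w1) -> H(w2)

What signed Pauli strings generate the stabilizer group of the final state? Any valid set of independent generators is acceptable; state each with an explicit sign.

The final state is stabilized by the group generated by +IIX, -ZII, -IZI; other independent generating sets are equally valid. Key observation: the block from step 3 through step 6 cancels to the identity and can be dropped.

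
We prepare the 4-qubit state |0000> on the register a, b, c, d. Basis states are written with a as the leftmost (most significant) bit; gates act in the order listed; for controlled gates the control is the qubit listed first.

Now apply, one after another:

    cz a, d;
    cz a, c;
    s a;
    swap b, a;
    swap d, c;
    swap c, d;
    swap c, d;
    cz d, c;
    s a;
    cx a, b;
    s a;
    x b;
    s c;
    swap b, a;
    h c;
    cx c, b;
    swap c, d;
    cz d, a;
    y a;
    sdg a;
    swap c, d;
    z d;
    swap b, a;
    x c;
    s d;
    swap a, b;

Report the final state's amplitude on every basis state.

The final amplitudes are -sqrt(2)*I/2 on |0010>, sqrt(2)*I/2 on |0100>, and 0 on every other basis state.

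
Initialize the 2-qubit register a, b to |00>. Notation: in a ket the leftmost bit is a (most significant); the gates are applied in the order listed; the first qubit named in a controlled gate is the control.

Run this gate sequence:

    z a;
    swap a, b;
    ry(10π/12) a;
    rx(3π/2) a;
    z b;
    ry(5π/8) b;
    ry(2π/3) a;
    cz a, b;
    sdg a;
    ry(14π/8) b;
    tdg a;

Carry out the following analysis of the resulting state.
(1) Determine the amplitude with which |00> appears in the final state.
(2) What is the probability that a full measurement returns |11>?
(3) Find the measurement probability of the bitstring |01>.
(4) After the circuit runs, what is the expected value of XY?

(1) The amplitude on |00> is -sqrt(sqrt(2)/4 + 1/2)*cos(5*pi/16)/2 - sqrt(1/2 - sqrt(2)/4)*sin(5*pi/16)/2 - I*sqrt(sqrt(2)/4 + 1/2)*cos(5*pi/16)/4 - I*sqrt(1/2 - sqrt(2)/4)*sin(5*pi/16)/4 + sqrt(3)*I*sqrt(1/2 - sqrt(2)/4)*sin(5*pi/16)/4 + sqrt(3)*I*sqrt(sqrt(2)/4 + 1/2)*cos(5*pi/16)/4.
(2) The probability of measuring |11> is -sqrt(2)*cos(5*pi/16)**2/8 - sqrt(6)*cos(5*pi/16)**2/32 + sqrt(3)*cos(5*pi/16)**2/16 + sqrt(6)*sin(5*pi/16)**2/32 + sqrt(3)*sqrt(1/2 - sqrt(2)/4)*sqrt(sqrt(2)/4 + 1/2)*sin(5*pi/16)*cos(5*pi/16)/4 + sqrt(3)*sin(5*pi/16)**2/16 + cos(5*pi/16)**2/4 + sqrt(2)*sin(5*pi/16)**2/8 + sqrt(1/2 - sqrt(2)/4)*sqrt(sqrt(2)/4 + 1/2)*sin(5*pi/16)*cos(5*pi/16) + sin(5*pi/16)**2/4.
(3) The probability of measuring |01> is -sqrt(1/2 - sqrt(2)/4)*sqrt(sqrt(2)/4 + 1/2)*sin(5*pi/16)*cos(5*pi/16) - sqrt(3)*sin(5*pi/16)**2/16 - sqrt(2)*cos(5*pi/16)**2/8 - sqrt(6)*sin(5*pi/16)**2/32 - sqrt(3)*cos(5*pi/16)**2/16 + sqrt(6)*cos(5*pi/16)**2/32 + sqrt(3)*sqrt(1/2 - sqrt(2)/4)*sqrt(sqrt(2)/4 + 1/2)*sin(5*pi/16)*cos(5*pi/16)/4 + cos(5*pi/16)**2/4 + sqrt(2)*sin(5*pi/16)**2/8 + sin(5*pi/16)**2/4.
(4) The expectation value of XY is sqrt(sqrt(2) + 2)*(-2*sqrt(6) - sqrt(2))/16.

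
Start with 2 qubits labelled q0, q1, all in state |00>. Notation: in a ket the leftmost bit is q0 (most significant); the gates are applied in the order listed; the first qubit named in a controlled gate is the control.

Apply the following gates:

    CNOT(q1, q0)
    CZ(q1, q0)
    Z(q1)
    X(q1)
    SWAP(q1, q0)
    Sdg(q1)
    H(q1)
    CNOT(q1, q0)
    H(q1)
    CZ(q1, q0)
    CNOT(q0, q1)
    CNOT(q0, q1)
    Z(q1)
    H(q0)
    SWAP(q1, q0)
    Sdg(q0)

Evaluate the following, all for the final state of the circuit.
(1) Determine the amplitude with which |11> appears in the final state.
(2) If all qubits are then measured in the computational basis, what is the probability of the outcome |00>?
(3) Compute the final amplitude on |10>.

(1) The amplitude on |11> is 0.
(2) A full measurement returns |00> with probability 1/2.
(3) The amplitude on |10> is -sqrt(2)*I/2.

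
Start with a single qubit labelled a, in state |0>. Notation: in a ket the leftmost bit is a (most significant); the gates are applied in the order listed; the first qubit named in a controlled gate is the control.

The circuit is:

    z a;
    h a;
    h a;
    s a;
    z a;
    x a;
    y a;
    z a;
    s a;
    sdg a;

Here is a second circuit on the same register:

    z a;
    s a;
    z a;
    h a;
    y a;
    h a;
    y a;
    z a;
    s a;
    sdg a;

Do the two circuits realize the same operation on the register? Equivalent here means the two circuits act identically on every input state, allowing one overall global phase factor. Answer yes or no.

No, they are not equivalent — no single phase factor reconciles the two unitaries.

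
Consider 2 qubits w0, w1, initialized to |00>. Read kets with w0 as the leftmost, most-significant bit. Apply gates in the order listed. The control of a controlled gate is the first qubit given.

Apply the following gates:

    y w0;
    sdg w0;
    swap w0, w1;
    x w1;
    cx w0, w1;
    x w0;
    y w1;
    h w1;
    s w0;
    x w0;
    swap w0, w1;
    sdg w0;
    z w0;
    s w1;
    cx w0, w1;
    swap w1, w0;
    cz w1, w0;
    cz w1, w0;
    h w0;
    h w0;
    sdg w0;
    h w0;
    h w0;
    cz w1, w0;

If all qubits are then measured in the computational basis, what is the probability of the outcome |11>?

A full measurement returns |11> with probability 1/2.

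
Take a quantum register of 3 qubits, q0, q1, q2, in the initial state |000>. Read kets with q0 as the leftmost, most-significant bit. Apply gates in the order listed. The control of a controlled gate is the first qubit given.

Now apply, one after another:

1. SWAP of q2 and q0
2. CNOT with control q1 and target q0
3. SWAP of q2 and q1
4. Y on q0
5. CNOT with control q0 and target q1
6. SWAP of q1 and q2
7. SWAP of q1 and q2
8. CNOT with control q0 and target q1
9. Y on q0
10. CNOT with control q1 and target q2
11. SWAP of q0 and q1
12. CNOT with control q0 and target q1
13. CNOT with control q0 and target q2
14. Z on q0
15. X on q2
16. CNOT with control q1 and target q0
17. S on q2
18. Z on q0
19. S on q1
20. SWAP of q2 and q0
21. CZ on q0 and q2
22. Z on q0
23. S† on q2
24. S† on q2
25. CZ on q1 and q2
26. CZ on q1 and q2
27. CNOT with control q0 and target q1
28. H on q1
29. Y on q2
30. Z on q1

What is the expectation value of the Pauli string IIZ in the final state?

In the final state, IIZ has expectation -1.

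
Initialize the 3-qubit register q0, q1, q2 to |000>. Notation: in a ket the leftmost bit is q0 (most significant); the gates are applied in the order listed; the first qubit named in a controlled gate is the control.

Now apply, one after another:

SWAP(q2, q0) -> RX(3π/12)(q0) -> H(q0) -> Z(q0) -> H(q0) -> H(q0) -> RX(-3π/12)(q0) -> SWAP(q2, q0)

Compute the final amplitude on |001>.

The amplitude on |001> is -1/2.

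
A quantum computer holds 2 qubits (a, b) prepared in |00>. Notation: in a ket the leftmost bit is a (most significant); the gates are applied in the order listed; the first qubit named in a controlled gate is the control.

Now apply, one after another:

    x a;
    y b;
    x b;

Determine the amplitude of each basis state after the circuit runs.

The final amplitudes are I on |10>, and 0 on every other basis state.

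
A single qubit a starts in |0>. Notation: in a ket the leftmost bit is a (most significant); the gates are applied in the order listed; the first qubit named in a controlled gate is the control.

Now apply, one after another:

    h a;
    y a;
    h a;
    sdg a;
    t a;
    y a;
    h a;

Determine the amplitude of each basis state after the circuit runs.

The final amplitudes are sqrt(2)*exp(3*I*pi/4)/2 on |0>, sqrt(2)*exp(3*I*pi/4)/2 on |1>.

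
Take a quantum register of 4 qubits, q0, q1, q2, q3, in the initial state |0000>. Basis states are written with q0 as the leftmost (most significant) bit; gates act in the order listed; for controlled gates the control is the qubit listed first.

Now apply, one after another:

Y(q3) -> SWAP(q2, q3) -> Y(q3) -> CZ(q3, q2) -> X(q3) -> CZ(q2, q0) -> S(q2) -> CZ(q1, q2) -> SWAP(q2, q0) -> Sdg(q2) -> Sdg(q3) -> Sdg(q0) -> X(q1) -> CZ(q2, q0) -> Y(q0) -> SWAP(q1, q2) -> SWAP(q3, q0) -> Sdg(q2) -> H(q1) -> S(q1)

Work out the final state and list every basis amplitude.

The final amplitudes are -sqrt(2)/2 on |0010>, -sqrt(2)*I/2 on |0110>, and 0 on every other basis state.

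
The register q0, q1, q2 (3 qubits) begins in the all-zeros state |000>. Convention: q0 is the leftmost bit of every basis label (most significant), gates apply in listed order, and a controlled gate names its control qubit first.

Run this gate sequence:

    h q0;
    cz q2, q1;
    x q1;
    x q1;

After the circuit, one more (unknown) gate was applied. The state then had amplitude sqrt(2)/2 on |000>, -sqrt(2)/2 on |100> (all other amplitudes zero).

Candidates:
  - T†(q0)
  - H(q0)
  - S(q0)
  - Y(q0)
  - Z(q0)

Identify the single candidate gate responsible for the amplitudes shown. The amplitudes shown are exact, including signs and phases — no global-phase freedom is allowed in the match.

It was Z(q0) that produced the state shown. Key observation: steps 3-4 multiply out to the identity, so the circuit reduces to the remaining gates.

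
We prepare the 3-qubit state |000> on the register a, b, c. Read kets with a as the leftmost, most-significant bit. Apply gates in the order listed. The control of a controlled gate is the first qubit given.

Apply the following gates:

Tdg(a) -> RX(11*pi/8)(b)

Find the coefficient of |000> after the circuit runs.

|000> carries amplitude -cos(5*pi/16) in the final state.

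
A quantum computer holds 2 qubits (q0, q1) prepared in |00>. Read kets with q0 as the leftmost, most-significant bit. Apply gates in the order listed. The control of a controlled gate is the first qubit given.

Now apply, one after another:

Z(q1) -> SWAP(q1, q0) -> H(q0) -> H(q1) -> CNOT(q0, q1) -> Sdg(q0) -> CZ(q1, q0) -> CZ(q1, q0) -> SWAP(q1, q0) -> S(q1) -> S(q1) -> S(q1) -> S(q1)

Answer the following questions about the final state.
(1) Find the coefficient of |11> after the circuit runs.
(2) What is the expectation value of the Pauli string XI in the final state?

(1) The final state's coefficient on |11> equals -I/2. Key observation: the block from step 10 through step 13 cancels to the identity and can be dropped.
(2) The expectation value of XI is 1.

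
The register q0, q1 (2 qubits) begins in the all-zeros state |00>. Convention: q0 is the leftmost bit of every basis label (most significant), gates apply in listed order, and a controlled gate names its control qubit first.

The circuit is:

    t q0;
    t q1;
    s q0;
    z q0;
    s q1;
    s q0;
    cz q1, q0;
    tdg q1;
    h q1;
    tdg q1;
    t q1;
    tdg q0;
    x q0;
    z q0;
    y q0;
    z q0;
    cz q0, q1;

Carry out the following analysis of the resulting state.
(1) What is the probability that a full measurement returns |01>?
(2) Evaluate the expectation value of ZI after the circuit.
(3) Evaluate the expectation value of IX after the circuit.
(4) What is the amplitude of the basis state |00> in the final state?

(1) Outcome |01> occurs with probability 1/2.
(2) The expectation value of ZI is 1.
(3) The expectation value of IX is 1.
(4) The amplitude on |00> is sqrt(2)*I/2.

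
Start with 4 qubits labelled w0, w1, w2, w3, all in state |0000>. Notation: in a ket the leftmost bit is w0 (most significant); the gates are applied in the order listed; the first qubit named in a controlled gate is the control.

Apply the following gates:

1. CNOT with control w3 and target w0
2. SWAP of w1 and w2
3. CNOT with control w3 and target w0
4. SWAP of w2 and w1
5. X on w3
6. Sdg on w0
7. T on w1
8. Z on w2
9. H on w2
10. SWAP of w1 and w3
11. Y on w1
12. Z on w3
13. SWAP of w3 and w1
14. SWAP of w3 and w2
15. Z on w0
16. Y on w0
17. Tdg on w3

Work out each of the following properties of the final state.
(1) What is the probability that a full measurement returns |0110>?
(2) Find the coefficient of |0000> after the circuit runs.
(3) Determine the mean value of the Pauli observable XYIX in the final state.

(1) The probability of measuring |0110> is 0.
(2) The amplitude on |0000> is 0.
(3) The expectation value of XYIX is 0.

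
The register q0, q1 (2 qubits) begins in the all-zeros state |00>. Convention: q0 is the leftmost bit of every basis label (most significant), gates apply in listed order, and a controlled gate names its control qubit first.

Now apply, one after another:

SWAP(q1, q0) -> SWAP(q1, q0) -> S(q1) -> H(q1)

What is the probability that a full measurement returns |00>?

The probability of measuring |00> is 1/2. Key observation: steps 1-2 multiply out to the identity, so the circuit reduces to the remaining gates.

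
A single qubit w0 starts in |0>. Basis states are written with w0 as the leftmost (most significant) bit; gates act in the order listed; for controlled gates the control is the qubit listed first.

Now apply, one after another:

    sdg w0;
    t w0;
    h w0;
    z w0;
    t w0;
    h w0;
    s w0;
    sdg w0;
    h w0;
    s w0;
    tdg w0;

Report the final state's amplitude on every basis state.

After the circuit, the state carries amplitude sqrt(2)/2 on |0>, -sqrt(2)*I/2 on |1>.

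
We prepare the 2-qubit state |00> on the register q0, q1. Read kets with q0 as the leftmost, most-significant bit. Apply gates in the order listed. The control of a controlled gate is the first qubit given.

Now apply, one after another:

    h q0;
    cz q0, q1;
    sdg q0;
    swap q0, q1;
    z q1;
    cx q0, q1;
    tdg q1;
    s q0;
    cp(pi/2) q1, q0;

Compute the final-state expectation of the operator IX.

In the final state, IX has expectation sqrt(2)/2.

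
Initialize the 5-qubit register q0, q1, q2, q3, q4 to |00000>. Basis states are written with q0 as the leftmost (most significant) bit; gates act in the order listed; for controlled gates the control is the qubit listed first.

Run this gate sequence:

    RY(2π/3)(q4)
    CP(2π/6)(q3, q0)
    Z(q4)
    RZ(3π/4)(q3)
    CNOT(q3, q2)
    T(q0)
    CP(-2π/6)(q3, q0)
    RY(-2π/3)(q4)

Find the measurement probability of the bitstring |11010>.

The probability of measuring |11010> is 0.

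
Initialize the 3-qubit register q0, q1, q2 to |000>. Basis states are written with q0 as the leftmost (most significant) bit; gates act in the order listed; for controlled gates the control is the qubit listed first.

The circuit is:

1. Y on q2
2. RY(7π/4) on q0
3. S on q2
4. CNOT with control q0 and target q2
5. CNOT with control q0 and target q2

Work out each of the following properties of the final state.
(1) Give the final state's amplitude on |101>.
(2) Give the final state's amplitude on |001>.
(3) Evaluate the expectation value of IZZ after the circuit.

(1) The amplitude on |101> is -sqrt(2 - sqrt(2))/2.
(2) The amplitude on |001> is sqrt(sqrt(2) + 2)/2.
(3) The observable IZZ averages to -1.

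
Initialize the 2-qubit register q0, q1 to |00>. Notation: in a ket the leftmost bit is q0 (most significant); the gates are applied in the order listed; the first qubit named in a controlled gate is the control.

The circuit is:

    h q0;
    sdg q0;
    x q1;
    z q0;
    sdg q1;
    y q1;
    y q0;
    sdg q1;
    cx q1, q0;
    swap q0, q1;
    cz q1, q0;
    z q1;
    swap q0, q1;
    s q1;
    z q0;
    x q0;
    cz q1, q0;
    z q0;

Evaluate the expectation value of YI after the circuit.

The observable YI averages to 1.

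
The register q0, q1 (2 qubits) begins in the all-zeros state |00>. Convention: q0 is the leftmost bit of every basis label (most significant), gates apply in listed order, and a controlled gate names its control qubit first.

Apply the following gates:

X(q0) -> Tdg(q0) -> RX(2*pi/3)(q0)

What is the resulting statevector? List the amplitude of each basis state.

The resulting statevector has amplitude -sqrt(3)*exp(I*pi/4)/2 on |00>, 0 on |01>, -exp(3*I*pi/4)/2 on |10>, 0 on |11>.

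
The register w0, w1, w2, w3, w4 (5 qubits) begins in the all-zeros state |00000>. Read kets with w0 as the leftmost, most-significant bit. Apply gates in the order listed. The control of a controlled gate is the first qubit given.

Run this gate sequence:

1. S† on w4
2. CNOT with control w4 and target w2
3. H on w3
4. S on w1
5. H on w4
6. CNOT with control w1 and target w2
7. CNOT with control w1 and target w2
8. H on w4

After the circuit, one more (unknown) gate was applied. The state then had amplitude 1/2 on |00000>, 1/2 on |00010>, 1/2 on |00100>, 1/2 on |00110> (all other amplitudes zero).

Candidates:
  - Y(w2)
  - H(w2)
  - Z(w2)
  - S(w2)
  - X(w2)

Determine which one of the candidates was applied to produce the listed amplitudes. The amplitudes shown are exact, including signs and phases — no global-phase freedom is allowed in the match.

The unique candidate consistent with the amplitudes is H(w2). Key observation: steps 5-8 multiply out to the identity, so the circuit reduces to the remaining gates.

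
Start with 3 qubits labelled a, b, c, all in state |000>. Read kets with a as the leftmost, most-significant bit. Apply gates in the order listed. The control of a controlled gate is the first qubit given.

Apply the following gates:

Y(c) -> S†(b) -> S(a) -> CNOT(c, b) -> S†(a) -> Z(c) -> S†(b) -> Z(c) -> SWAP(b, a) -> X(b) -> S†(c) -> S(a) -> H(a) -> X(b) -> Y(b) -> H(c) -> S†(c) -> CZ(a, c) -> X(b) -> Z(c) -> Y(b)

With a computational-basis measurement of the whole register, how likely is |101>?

A full measurement returns |101> with probability 0.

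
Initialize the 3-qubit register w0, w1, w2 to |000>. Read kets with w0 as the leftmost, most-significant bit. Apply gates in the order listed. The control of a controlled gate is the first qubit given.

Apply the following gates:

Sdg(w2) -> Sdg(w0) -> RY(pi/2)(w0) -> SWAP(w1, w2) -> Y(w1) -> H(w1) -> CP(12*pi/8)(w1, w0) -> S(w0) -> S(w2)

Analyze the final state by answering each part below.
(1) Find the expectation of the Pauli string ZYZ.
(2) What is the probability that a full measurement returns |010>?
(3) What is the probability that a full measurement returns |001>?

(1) In the final state, ZYZ has expectation -1/2.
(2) Outcome |010> occurs with probability 1/4.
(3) Outcome |001> occurs with probability 0.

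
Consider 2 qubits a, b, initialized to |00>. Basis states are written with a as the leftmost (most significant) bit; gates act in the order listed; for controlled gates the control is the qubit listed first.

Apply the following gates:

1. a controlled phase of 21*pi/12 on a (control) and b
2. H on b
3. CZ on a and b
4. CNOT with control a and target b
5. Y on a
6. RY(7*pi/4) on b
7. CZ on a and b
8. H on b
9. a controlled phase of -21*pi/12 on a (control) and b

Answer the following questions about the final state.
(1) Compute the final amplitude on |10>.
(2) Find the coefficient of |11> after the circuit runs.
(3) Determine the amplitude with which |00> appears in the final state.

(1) The final state's coefficient on |10> equals -I*sqrt(2 - sqrt(2))/2.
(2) |11> carries amplitude -sqrt(sqrt(2) + 2)*exp(3*I*pi/4)/2 in the final state.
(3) |00> carries amplitude 0 in the final state.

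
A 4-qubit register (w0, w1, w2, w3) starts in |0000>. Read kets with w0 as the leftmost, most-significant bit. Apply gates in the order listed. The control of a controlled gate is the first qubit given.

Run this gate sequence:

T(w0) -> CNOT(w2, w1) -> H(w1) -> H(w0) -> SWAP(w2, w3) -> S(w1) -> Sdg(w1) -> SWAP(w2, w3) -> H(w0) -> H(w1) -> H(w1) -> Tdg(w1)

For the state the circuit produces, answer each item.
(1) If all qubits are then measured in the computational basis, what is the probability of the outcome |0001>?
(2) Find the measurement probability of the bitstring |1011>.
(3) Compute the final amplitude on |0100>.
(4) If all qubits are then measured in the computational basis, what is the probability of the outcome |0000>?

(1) The probability of measuring |0001> is 0. Key observation: gates 3-10 undo each other exactly, leaving only the rest of the circuit to track.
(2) The probability of measuring |1011> is 0.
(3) The amplitude on |0100> is -sqrt(2)*exp(3*I*pi/4)/2.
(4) Outcome |0000> occurs with probability 1/2.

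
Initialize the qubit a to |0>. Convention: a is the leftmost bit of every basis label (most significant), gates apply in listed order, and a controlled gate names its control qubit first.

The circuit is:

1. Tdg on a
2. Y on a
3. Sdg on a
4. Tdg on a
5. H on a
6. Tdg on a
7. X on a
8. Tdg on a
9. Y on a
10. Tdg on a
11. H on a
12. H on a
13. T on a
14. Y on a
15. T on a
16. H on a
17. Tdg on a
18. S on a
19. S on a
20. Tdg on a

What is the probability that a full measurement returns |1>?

The probability of measuring |1> is sqrt(2)/4 + 1/2. Key observation: gates 8-15 undo each other exactly, leaving only the rest of the circuit to track.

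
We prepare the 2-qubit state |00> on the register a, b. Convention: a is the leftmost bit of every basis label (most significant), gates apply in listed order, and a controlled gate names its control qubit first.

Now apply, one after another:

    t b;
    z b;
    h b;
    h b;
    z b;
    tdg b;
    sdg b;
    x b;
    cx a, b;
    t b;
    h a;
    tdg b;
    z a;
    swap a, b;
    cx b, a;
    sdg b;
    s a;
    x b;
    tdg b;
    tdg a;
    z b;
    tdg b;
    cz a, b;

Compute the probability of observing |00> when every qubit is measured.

Outcome |00> occurs with probability 1/2. Key observation: steps 1-6 multiply out to the identity, so the circuit reduces to the remaining gates.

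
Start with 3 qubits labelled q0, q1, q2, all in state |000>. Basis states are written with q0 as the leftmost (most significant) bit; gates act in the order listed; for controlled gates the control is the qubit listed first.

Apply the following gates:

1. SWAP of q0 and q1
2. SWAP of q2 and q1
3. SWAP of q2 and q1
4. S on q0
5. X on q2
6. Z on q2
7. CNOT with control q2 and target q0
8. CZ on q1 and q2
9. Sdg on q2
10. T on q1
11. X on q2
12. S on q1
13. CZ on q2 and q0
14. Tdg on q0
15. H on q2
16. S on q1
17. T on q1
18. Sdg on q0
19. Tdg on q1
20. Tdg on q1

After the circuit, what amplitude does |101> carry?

The final state's coefficient on |101> equals -sqrt(2)*exp(3*I*pi/4)/2. Key observation: gates 2-3 undo each other exactly, leaving only the rest of the circuit to track.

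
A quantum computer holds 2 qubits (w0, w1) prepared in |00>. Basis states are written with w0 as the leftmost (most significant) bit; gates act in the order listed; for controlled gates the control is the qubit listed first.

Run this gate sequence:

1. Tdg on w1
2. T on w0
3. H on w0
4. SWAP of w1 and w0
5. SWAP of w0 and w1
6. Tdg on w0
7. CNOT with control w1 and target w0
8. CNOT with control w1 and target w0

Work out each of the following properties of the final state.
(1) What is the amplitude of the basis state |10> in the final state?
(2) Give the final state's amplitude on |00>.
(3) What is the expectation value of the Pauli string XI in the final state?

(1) |10> carries amplitude -sqrt(2)*exp(3*I*pi/4)/2 in the final state.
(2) The amplitude on |00> is sqrt(2)/2.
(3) In the final state, XI has expectation sqrt(2)/2.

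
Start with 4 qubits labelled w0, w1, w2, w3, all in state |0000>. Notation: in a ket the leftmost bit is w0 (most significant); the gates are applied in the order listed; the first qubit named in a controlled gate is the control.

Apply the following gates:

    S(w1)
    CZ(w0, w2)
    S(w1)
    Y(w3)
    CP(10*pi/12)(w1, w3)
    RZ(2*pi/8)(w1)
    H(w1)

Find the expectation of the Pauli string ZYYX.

The expectation value of ZYYX is 0.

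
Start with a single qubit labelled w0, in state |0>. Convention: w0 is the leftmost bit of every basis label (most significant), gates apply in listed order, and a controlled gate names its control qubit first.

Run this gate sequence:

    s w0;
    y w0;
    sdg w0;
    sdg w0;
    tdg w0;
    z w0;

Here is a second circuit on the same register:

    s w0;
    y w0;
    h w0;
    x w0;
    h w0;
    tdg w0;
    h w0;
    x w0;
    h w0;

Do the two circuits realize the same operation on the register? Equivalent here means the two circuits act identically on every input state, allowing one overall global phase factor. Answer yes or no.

Yes, they are equivalent — the unitaries differ by at most a global phase.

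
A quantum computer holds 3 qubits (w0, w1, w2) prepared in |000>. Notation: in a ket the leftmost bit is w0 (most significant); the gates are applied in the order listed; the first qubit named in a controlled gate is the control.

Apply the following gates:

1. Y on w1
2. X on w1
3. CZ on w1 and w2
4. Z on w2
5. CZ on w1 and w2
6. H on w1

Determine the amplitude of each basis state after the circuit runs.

The final amplitudes are sqrt(2)*I/2 on |000>, sqrt(2)*I/2 on |010>, and 0 on every other basis state.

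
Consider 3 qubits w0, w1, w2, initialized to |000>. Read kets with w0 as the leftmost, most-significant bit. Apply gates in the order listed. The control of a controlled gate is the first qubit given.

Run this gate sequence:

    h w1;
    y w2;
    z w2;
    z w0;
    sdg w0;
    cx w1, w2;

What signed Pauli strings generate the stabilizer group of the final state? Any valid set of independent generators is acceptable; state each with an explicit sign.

The stabilizer group can be generated by +IXX, +ZII, -IZZ, among other valid generating sets.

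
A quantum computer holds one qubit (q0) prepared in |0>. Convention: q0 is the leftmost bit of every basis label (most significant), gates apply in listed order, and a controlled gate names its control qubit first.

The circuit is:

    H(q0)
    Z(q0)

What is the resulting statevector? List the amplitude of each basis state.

After the circuit, the state carries amplitude sqrt(2)/2 on |0>, -sqrt(2)/2 on |1>.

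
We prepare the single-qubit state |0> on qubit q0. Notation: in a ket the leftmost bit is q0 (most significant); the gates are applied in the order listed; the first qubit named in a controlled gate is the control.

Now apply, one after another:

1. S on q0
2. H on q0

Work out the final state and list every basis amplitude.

The resulting statevector has amplitude sqrt(2)/2 on |0>, sqrt(2)/2 on |1>.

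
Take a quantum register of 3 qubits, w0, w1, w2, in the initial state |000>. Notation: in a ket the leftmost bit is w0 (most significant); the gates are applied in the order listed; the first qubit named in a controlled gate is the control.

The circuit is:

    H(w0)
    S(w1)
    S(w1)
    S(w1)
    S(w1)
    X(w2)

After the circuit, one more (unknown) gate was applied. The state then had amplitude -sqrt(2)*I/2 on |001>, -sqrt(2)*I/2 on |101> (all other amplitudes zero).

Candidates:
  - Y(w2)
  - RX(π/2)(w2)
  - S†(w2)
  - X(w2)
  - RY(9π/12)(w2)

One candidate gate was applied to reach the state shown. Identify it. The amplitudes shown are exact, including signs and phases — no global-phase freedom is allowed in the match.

The unique candidate consistent with the amplitudes is S†(w2). Key observation: the block from step 2 through step 5 cancels to the identity and can be dropped.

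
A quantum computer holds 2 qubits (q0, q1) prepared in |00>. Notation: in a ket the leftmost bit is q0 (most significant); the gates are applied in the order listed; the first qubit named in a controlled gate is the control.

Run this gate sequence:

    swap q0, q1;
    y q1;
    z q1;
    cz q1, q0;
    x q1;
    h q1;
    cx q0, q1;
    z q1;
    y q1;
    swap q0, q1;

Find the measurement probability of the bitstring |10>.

The probability of measuring |10> is 1/2.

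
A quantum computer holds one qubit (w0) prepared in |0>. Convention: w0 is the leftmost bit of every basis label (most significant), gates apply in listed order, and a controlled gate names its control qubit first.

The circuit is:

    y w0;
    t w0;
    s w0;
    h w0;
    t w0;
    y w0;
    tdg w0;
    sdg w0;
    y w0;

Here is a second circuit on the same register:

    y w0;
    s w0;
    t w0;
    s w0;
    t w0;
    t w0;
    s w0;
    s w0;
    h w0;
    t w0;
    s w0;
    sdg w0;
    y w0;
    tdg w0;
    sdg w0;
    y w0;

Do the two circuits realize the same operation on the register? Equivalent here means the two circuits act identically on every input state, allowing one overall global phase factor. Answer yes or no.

Yes, they are equivalent — the unitaries differ by at most a global phase.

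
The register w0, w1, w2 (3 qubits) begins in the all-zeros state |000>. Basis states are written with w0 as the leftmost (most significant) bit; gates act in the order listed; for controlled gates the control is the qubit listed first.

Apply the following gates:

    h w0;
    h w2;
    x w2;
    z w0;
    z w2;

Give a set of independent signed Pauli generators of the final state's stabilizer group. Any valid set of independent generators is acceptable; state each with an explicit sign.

The final state is stabilized by the group generated by -XII, -IIX, +IZI; other independent generating sets are equally valid.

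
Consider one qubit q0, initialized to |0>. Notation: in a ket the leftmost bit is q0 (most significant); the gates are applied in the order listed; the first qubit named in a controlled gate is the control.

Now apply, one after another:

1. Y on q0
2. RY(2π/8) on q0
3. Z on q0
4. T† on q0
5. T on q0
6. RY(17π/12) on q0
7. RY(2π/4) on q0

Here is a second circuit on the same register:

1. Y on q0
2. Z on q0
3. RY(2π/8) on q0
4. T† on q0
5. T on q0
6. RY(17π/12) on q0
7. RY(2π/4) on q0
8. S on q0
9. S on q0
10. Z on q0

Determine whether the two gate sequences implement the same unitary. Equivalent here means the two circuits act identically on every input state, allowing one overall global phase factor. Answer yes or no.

No, they are not equivalent — no single phase factor reconciles the two unitaries.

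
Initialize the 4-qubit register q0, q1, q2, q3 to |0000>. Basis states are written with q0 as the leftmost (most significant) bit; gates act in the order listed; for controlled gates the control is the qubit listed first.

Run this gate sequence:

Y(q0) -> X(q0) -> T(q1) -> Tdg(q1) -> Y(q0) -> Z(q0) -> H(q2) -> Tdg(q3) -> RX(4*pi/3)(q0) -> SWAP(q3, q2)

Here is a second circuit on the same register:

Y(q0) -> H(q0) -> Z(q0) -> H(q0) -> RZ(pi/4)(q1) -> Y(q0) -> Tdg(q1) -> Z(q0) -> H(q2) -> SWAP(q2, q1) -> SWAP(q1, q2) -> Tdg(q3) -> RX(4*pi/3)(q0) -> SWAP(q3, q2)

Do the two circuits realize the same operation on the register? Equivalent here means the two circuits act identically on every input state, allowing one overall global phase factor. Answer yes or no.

Yes: on every input state the two circuits agree up to one overall phase factor.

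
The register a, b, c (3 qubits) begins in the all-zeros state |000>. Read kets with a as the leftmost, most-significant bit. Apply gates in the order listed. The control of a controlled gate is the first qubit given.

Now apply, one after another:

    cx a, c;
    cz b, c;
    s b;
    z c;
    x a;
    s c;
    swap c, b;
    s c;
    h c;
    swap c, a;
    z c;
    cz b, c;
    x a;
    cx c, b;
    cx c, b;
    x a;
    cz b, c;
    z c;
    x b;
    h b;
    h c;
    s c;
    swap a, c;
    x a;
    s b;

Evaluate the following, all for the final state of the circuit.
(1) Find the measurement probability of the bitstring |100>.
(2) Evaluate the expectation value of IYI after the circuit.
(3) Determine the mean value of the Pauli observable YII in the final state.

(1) The probability of measuring |100> is 1/8. Key observation: the block from step 11 through step 18 cancels to the identity and can be dropped.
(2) The expectation value of IYI is -1.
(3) In the final state, YII has expectation 1.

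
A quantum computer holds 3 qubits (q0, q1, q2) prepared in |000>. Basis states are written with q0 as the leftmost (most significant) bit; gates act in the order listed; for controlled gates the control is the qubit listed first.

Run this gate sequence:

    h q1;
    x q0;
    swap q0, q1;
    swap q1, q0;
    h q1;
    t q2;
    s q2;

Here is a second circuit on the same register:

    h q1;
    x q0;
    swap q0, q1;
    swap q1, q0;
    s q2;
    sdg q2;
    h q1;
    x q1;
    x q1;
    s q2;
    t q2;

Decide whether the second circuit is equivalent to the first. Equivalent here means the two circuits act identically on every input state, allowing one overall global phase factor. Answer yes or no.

Yes, they are equivalent — the unitaries differ by at most a global phase.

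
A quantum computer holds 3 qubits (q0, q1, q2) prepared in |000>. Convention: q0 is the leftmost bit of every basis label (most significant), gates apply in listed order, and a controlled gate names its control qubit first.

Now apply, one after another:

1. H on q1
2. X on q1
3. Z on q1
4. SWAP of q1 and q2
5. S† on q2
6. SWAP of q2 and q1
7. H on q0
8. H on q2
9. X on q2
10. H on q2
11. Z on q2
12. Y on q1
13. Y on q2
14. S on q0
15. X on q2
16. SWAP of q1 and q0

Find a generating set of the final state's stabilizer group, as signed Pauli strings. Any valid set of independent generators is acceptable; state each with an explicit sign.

One valid set of independent stabilizer generators is +YII, +IYI, +IIZ (any independent generating set of the same group is equally correct). Key observation: the block from step 8 through step 11 cancels to the identity and can be dropped.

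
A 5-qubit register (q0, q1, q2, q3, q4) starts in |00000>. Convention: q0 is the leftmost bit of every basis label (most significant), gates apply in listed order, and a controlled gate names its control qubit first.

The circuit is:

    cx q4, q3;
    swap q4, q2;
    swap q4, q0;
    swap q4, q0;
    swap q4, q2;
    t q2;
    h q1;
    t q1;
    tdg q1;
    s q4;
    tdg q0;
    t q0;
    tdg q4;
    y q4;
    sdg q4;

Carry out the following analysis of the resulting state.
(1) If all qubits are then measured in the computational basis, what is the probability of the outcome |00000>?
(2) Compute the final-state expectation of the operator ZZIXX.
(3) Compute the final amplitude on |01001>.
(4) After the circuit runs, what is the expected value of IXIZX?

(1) The probability of measuring |00000> is 0. Key observation: steps 2-5 multiply out to the identity, so the circuit reduces to the remaining gates.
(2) The observable ZZIXX averages to 0.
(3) The amplitude on |01001> is sqrt(2)/2.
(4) In the final state, IXIZX has expectation 0.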